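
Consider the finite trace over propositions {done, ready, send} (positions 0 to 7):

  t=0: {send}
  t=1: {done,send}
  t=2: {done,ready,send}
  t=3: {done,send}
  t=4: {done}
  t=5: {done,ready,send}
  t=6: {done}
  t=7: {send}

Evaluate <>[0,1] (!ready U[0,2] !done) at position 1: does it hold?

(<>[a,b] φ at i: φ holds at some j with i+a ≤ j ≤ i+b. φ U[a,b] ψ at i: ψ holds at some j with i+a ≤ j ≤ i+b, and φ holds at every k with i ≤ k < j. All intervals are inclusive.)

Check (!ready U[0,2] !done) at each j in [1,2]:
  j=1: fails
  j=2: fails
No position in the window satisfies it → formula fails.

No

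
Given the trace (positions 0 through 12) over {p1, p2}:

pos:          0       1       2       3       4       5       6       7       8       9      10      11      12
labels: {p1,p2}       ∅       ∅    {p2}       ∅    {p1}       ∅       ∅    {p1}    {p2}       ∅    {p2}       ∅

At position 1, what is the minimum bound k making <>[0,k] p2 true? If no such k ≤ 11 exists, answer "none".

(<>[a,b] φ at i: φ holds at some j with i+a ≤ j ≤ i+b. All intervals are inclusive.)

Scan j = 1,2,… for p2:
  j=1: fails
  j=2: fails
  j=3: holds
First hit at j=3, so smallest k = 3-1 = 2.

2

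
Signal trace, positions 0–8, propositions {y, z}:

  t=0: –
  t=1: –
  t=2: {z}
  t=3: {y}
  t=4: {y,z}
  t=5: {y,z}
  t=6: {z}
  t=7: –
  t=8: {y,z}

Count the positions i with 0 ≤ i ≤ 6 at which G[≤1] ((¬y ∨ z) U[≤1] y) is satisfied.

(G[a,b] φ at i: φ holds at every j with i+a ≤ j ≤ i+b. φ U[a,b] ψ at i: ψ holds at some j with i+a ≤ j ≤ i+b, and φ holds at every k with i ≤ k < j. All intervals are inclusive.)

3

Evaluate at each i in [0,6]:
  i=0: ✗ (fails at j=0)
  i=1: ✗ (fails at j=1)
  i=2: ✓ (all of [2,3])
  i=3: ✓ (all of [3,4])
  i=4: ✓ (all of [4,5])
  i=5: ✗ (fails at j=6)
  i=6: ✗ (fails at j=6)
Positions where it holds: {2, 3, 4} → 3.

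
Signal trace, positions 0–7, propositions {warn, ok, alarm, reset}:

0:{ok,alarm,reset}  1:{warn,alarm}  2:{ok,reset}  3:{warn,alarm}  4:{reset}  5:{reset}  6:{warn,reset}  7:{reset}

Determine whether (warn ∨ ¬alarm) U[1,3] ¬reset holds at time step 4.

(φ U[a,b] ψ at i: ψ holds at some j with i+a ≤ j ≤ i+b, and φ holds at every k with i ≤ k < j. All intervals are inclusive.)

Need some j in [5,7] with ¬reset, and (warn ∨ ¬alarm) at every k in [4,j-1].
  j=5: ¬reset false.
  j=6: ¬reset false.
  j=7: ¬reset false.
No j in the window works → until fails.

Does not hold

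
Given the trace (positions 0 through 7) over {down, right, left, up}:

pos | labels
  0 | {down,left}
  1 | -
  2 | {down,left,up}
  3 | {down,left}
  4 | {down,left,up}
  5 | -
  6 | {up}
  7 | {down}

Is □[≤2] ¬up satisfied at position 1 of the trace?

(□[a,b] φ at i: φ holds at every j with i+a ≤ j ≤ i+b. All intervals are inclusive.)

Does not hold

Check ¬up at every j in [1,3]:
  j=1: true
  j=2: false
  j=3: true
Fails at j=2 → formula fails.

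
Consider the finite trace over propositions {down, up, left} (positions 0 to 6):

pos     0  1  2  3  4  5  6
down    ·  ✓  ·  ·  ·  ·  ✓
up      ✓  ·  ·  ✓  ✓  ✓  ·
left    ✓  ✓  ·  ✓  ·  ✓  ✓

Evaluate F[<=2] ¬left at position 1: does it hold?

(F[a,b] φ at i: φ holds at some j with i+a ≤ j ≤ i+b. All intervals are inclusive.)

Check ¬left at each j in [1,3]:
  j=1: false
  j=2: true
  j=3: false
Found at j=2 → formula holds.

Yes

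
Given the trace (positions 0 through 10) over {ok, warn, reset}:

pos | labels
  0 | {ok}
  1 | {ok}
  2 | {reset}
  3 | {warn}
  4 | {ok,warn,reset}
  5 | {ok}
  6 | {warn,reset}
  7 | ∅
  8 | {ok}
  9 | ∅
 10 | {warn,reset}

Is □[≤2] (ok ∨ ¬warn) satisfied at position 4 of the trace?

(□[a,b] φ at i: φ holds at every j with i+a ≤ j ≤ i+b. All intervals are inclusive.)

Does not hold

Check (ok ∨ ¬warn) at every j in [4,6]:
  j=4: true
  j=5: true
  j=6: false
Fails at j=6 → formula fails.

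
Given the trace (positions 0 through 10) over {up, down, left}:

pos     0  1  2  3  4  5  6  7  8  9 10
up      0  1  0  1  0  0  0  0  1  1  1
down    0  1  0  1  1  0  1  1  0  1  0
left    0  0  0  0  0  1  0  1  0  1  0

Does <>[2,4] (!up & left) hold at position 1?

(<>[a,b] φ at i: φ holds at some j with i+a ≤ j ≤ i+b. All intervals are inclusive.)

Check (!up & left) at each j in [3,5]:
  j=3: false
  j=4: false
  j=5: true
Found at j=5 → formula holds.

Holds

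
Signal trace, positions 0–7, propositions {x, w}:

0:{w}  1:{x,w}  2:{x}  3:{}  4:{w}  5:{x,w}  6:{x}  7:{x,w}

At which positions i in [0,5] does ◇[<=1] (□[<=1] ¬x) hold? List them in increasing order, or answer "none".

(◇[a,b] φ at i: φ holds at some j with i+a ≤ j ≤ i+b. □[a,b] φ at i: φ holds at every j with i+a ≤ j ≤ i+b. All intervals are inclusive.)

2, 3

Evaluate at each i in [0,5]:
  i=0: ✗ (none in [0,1])
  i=1: ✗ (none in [1,2])
  i=2: ✓ (witness j=3)
  i=3: ✓ (witness j=3)
  i=4: ✗ (none in [4,5])
  i=5: ✗ (none in [5,6])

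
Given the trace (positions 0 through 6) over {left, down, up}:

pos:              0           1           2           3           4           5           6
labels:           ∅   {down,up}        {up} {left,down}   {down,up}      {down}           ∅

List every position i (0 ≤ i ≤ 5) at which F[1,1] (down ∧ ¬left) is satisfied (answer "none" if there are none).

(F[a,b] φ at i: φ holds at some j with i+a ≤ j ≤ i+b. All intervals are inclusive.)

0, 3, 4

Evaluate at each i in [0,5]:
  i=0: ✓ (witness j=1)
  i=1: ✗ (none in [2,2])
  i=2: ✗ (none in [3,3])
  i=3: ✓ (witness j=4)
  i=4: ✓ (witness j=5)
  i=5: ✗ (none in [6,6])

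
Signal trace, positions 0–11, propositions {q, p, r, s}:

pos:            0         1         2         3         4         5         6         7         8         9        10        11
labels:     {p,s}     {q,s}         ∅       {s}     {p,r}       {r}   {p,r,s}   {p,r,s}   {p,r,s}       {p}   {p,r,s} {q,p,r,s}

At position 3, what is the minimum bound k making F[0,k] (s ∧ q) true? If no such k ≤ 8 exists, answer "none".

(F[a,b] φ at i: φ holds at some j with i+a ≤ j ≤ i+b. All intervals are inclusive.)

Scan j = 3,4,… for (s ∧ q):
  j=3: fails
  j=4: fails
  j=5: fails
  j=6: fails
  j=7: fails
  j=8: fails
  j=9: fails
  j=10: fails
  j=11: holds
First hit at j=11, so smallest k = 11-3 = 8.

8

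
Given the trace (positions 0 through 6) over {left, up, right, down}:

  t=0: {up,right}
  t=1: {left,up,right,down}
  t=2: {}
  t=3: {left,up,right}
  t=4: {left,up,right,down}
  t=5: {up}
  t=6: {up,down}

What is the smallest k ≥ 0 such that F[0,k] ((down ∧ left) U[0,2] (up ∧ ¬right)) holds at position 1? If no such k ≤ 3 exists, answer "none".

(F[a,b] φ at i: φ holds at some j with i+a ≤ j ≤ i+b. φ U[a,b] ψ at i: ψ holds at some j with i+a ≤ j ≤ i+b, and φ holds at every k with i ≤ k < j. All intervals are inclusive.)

3

Scan j = 1,2,… for ((down ∧ left) U[0,2] (up ∧ ¬right)):
  j=1: fails
  j=2: fails
  j=3: fails
  j=4: holds
First hit at j=4, so smallest k = 4-1 = 3.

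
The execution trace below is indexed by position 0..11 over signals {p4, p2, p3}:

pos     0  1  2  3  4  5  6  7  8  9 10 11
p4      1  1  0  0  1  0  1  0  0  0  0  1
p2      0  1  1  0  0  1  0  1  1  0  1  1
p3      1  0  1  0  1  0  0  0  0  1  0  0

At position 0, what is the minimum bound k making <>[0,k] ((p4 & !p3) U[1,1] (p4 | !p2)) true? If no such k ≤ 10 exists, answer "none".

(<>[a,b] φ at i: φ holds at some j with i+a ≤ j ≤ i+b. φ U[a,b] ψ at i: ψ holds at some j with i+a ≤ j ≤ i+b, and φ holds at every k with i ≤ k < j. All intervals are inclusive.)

Scan j = 0,1,… for ((p4 & !p3) U[1,1] (p4 | !p2)):
  j=0: fails
  j=1: fails
  j=2: fails
  j=3: fails
  j=4: fails
  j=5: fails
  j=6: fails
  j=7: fails
  j=8: fails
  j=9: fails
  j=10: fails
No j in [0,10] satisfies it → none.

none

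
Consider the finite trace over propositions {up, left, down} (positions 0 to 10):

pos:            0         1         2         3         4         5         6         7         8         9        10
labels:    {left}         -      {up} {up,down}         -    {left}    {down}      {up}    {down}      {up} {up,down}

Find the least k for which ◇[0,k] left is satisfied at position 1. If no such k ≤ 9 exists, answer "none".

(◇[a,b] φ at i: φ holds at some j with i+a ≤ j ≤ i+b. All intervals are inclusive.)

4

Scan j = 1,2,… for left:
  j=1: fails
  j=2: fails
  j=3: fails
  j=4: fails
  j=5: holds
First hit at j=5, so smallest k = 5-1 = 4.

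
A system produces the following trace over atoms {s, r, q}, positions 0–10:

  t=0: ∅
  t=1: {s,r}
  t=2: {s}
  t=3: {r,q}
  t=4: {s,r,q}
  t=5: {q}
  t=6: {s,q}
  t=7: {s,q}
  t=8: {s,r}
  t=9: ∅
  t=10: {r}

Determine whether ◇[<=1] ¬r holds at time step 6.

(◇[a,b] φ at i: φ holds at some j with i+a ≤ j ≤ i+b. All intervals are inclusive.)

Check ¬r at each j in [6,7]:
  j=6: true
  j=7: true
Found at j=6 → formula holds.

True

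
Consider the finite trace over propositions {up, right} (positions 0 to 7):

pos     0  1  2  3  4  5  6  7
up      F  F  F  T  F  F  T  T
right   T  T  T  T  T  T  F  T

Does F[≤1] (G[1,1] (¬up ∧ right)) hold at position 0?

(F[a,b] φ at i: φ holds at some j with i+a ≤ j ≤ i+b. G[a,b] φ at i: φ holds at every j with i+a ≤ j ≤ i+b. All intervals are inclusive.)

Holds

Check G[1,1] (¬up ∧ right) at each j in [0,1]:
  j=0: holds on [1,1]
  j=1: holds on [2,2]
Found at j=0 → formula holds.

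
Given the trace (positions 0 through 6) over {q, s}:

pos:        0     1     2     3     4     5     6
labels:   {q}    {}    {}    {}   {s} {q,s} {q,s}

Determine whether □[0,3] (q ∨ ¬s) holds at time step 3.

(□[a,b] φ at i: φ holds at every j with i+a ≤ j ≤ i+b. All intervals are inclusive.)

Check (q ∨ ¬s) at every j in [3,6]:
  j=3: true
  j=4: false
  j=5: true
  j=6: true
Fails at j=4 → formula fails.

No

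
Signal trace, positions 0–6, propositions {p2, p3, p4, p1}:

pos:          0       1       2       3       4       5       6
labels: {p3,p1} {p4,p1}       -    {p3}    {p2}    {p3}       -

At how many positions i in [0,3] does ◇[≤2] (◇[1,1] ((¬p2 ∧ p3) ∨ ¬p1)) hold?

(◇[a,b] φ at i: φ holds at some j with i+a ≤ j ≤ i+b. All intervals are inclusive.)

4

Evaluate at each i in [0,3]:
  i=0: ✓ (witness j=1)
  i=1: ✓ (witness j=1)
  i=2: ✓ (witness j=2)
  i=3: ✓ (witness j=3)
Positions where it holds: {0, 1, 2, 3} → 4.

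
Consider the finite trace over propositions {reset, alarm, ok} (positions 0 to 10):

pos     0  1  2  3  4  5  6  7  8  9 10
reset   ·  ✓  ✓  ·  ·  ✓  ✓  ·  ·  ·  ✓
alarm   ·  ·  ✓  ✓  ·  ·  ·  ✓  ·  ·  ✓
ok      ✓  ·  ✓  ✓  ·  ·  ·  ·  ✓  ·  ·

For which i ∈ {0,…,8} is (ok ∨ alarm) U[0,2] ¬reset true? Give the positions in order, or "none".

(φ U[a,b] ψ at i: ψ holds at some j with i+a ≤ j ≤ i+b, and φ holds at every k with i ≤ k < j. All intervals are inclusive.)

Evaluate at each i in [0,8]:
  i=0: ✓ (rhs at j=0)
  i=1: ✗ (lhs fails at k=1 before rhs at j=3)
  i=2: ✓ (rhs at j=3; lhs holds on [2,2])
  i=3: ✓ (rhs at j=3)
  i=4: ✓ (rhs at j=4)
  i=5: ✗ (lhs fails at k=5 before rhs at j=7)
  i=6: ✗ (lhs fails at k=6 before rhs at j=7)
  i=7: ✓ (rhs at j=7)
  i=8: ✓ (rhs at j=8)

0, 2, 3, 4, 7, 8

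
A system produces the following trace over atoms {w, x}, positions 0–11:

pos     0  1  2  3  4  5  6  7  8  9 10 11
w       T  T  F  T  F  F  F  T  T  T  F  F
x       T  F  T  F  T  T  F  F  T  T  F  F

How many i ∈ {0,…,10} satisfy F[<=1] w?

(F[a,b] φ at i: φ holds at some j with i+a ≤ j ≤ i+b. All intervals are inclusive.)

Evaluate at each i in [0,10]:
  i=0: ✓ (witness j=0)
  i=1: ✓ (witness j=1)
  i=2: ✓ (witness j=3)
  i=3: ✓ (witness j=3)
  i=4: ✗ (none in [4,5])
  i=5: ✗ (none in [5,6])
  i=6: ✓ (witness j=7)
  i=7: ✓ (witness j=7)
  i=8: ✓ (witness j=8)
  i=9: ✓ (witness j=9)
  i=10: ✗ (none in [10,11])
Positions where it holds: {0, 1, 2, 3, 6, 7, 8, 9} → 8.

8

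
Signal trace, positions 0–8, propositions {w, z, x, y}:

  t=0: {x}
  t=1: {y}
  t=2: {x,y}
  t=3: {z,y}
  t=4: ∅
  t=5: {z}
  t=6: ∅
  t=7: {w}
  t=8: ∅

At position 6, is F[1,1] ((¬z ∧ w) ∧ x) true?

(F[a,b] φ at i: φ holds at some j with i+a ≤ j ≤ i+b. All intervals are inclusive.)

Check ((¬z ∧ w) ∧ x) at each j in [7,7]:
  j=7: false
No position in the window satisfies it → formula fails.

False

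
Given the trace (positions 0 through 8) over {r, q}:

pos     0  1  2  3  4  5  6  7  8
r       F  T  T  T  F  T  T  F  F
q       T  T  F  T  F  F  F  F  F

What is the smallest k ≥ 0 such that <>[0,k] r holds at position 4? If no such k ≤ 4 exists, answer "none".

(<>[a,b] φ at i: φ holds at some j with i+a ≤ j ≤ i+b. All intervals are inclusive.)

1

Scan j = 4,5,… for r:
  j=4: fails
  j=5: holds
First hit at j=5, so smallest k = 5-4 = 1.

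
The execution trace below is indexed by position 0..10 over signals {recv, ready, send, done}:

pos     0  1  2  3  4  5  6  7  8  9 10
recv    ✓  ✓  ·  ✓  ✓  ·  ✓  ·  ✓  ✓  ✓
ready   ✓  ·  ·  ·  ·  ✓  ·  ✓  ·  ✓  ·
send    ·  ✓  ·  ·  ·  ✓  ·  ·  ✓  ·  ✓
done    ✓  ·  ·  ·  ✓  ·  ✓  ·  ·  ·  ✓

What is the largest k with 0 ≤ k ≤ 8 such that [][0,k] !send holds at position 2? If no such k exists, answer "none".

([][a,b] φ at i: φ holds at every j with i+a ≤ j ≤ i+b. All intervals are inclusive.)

!send must hold from j=2 onward; find where it first fails.
  j=2: holds
  j=3: holds
  j=4: holds
  j=5: fails
Holds on [2,4], so largest k = 2.

2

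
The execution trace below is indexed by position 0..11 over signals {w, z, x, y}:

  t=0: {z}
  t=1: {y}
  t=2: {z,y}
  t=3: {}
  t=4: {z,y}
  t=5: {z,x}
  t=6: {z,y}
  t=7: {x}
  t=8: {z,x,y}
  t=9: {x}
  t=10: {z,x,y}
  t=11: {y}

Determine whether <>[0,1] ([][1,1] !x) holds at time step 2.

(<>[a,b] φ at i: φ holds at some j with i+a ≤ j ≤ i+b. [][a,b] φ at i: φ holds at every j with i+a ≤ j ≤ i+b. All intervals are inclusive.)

Yes

Check [][1,1] !x at each j in [2,3]:
  j=2: holds on [3,3]
  j=3: holds on [4,4]
Found at j=2 → formula holds.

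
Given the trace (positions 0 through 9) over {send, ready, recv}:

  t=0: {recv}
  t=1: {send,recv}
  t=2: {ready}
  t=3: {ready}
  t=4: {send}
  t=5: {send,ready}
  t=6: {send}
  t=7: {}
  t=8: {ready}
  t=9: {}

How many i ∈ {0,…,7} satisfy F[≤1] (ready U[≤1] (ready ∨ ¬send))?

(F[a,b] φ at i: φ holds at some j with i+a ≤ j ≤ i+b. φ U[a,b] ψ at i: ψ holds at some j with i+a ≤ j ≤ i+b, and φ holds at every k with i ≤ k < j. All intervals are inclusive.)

8

Evaluate at each i in [0,7]:
  i=0: ✓ (witness j=0)
  i=1: ✓ (witness j=2)
  i=2: ✓ (witness j=2)
  i=3: ✓ (witness j=3)
  i=4: ✓ (witness j=5)
  i=5: ✓ (witness j=5)
  i=6: ✓ (witness j=7)
  i=7: ✓ (witness j=7)
Positions where it holds: {0, 1, 2, 3, 4, 5, 6, 7} → 8.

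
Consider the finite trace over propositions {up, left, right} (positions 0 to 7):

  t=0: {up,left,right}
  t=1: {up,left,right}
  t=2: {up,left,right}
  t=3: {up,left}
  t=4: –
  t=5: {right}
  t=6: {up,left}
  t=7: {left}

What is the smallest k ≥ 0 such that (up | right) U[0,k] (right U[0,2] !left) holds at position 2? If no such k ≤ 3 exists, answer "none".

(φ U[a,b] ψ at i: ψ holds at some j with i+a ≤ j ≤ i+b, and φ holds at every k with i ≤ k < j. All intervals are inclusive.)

Need earliest j ≥ 2 with (right U[0,2] !left), and (up | right) at every k in [2,j-1].
  j=2: rhs fails.
  j=3: rhs fails.
  j=4: rhs holds; lhs holds on [2,3]. k = 2.

2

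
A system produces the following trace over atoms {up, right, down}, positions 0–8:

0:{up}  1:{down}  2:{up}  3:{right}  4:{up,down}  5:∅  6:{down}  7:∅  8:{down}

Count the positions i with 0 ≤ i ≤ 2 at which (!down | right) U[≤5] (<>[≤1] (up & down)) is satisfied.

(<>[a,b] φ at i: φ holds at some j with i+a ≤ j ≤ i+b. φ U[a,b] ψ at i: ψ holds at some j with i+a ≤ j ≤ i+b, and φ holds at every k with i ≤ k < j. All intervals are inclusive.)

Evaluate at each i in [0,2]:
  i=0: ✗ (lhs fails at k=1 before rhs at j=3)
  i=1: ✗ (lhs fails at k=1 before rhs at j=3)
  i=2: ✓ (rhs at j=3; lhs holds on [2,2])
Positions where it holds: {2} → 1.

1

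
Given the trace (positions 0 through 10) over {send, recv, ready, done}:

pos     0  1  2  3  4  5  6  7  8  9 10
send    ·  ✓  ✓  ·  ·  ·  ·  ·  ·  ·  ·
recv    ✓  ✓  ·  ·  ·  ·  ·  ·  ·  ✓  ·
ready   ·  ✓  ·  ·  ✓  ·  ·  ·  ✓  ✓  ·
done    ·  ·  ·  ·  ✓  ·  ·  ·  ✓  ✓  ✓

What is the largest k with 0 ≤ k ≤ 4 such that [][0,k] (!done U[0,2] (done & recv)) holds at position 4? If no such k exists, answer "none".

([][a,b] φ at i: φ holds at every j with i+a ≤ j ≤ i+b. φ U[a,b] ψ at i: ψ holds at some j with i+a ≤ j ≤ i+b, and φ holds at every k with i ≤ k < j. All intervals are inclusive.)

none

(!done U[0,2] (done & recv)) must hold from j=4 onward; find where it first fails.
  j=4: fails → no k works.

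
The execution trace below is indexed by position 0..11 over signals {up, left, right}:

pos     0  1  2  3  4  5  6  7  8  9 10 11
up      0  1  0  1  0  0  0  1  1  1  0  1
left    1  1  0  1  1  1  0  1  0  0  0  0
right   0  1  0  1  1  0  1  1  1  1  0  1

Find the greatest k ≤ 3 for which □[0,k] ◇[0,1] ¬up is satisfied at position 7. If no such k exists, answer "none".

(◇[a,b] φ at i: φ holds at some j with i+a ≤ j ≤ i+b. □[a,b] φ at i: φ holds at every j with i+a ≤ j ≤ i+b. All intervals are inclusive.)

none

◇[0,1] ¬up must hold from j=7 onward; find where it first fails.
  j=7: fails → no k works.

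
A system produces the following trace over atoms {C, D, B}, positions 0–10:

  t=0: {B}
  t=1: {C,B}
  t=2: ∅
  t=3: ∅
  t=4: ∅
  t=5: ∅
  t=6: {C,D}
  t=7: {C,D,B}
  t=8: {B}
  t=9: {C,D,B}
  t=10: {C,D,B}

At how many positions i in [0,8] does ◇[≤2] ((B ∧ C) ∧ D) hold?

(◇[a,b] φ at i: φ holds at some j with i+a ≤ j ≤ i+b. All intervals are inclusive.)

4

Evaluate at each i in [0,8]:
  i=0: ✗ (none in [0,2])
  i=1: ✗ (none in [1,3])
  i=2: ✗ (none in [2,4])
  i=3: ✗ (none in [3,5])
  i=4: ✗ (none in [4,6])
  i=5: ✓ (witness j=7)
  i=6: ✓ (witness j=7)
  i=7: ✓ (witness j=7)
  i=8: ✓ (witness j=9)
Positions where it holds: {5, 6, 7, 8} → 4.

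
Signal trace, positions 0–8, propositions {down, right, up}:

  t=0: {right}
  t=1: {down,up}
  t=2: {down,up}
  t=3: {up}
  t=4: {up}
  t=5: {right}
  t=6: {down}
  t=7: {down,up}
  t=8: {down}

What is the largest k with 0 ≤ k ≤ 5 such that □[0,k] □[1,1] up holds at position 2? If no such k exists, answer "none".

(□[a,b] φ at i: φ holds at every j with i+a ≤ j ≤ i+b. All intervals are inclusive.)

□[1,1] up must hold from j=2 onward; find where it first fails.
  j=2: holds
  j=3: holds
  j=4: fails
Holds on [2,3], so largest k = 1.

1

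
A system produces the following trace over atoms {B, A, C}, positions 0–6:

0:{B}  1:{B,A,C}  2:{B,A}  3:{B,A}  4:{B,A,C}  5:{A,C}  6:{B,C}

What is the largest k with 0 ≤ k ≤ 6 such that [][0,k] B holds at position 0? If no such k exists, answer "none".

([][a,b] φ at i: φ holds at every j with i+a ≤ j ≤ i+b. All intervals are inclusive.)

4

B must hold from j=0 onward; find where it first fails.
  j=0: holds
  j=1: holds
  j=2: holds
  j=3: holds
  j=4: holds
  j=5: fails
Holds on [0,4], so largest k = 4.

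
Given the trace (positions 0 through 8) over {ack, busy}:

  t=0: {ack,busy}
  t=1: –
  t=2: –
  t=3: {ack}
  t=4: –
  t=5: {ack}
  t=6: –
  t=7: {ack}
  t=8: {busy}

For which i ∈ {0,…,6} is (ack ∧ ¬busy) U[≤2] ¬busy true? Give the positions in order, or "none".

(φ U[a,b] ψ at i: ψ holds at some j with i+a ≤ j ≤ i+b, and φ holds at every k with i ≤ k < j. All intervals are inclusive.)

1, 2, 3, 4, 5, 6

Evaluate at each i in [0,6]:
  i=0: ✗ (lhs fails at k=0 before rhs at j=1)
  i=1: ✓ (rhs at j=1)
  i=2: ✓ (rhs at j=2)
  i=3: ✓ (rhs at j=3)
  i=4: ✓ (rhs at j=4)
  i=5: ✓ (rhs at j=5)
  i=6: ✓ (rhs at j=6)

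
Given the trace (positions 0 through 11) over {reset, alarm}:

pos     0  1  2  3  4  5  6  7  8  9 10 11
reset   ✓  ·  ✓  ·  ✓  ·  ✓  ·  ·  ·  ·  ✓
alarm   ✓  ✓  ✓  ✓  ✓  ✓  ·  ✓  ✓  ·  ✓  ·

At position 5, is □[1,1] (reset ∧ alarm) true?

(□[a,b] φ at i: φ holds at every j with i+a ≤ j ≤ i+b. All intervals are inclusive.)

Check (reset ∧ alarm) at every j in [6,6]:
  j=6: false
Fails at j=6 → formula fails.

No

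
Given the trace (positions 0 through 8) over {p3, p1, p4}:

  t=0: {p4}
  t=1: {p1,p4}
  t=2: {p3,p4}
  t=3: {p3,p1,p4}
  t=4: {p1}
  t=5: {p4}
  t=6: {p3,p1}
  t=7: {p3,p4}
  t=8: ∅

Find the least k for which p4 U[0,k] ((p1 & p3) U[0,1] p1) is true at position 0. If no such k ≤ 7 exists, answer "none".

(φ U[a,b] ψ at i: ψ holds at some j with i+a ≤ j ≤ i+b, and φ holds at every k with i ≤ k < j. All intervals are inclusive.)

Need earliest j ≥ 0 with ((p1 & p3) U[0,1] p1), and p4 at every k in [0,j-1].
  j=0: rhs fails.
  j=1: rhs holds; lhs holds on [0,0]. k = 1.

1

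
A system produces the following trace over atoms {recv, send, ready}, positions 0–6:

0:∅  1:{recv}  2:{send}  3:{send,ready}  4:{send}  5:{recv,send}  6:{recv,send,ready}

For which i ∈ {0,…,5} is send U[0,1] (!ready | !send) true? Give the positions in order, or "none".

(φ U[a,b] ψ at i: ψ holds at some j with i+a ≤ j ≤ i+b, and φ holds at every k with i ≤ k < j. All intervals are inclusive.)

0, 1, 2, 3, 4, 5

Evaluate at each i in [0,5]:
  i=0: ✓ (rhs at j=0)
  i=1: ✓ (rhs at j=1)
  i=2: ✓ (rhs at j=2)
  i=3: ✓ (rhs at j=4; lhs holds on [3,3])
  i=4: ✓ (rhs at j=4)
  i=5: ✓ (rhs at j=5)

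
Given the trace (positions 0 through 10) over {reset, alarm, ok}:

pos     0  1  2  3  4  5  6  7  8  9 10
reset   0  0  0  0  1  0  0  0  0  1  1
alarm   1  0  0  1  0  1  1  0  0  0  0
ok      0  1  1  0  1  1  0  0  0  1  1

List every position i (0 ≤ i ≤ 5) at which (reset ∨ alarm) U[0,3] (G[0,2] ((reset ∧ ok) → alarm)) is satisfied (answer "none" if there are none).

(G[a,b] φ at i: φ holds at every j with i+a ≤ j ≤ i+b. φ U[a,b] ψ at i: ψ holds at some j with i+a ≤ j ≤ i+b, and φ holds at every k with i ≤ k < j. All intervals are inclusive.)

0, 1, 3, 4, 5

Evaluate at each i in [0,5]:
  i=0: ✓ (rhs at j=0)
  i=1: ✓ (rhs at j=1)
  i=2: ✗ (lhs fails at k=2 before rhs at j=5)
  i=3: ✓ (rhs at j=5; lhs holds on [3,4])
  i=4: ✓ (rhs at j=5; lhs holds on [4,4])
  i=5: ✓ (rhs at j=5)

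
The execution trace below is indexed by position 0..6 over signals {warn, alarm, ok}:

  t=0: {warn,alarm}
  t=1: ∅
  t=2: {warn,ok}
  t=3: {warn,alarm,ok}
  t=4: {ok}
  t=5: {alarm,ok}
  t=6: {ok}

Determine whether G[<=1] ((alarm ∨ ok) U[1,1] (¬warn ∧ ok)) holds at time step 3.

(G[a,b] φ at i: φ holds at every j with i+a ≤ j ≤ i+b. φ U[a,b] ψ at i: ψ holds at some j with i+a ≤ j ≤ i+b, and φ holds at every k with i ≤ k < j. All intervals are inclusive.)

Holds

Check ((alarm ∨ ok) U[1,1] (¬warn ∧ ok)) at every j in [3,4]:
  j=3: holds
  j=4: holds
All positions satisfy it → formula holds.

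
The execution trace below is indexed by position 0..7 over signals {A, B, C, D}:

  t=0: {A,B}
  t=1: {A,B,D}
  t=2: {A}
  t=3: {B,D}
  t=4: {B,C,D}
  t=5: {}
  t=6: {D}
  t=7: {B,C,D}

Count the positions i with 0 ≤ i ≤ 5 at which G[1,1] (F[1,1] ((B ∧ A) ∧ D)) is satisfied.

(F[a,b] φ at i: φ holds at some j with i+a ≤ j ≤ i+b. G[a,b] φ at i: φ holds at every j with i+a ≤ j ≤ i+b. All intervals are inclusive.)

Evaluate at each i in [0,5]:
  i=0: ✗ (fails at j=1)
  i=1: ✗ (fails at j=2)
  i=2: ✗ (fails at j=3)
  i=3: ✗ (fails at j=4)
  i=4: ✗ (fails at j=5)
  i=5: ✗ (fails at j=6)
Positions where it holds: {} → 0.

0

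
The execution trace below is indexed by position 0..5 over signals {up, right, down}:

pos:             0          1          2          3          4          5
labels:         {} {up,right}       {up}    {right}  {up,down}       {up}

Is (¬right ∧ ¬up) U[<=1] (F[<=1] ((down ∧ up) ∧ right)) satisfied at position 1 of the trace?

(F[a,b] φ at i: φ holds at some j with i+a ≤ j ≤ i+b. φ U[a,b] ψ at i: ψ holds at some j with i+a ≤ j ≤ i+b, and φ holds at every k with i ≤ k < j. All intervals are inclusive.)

No

Need some j in [1,2] with F[<=1] ((down ∧ up) ∧ right), and (¬right ∧ ¬up) at every k in [1,j-1].
  j=1: F[<=1] ((down ∧ up) ∧ right) — fails (none in [1,2]).
  j=2: F[<=1] ((down ∧ up) ∧ right) — fails (none in [2,3]).
No j in the window works → until fails.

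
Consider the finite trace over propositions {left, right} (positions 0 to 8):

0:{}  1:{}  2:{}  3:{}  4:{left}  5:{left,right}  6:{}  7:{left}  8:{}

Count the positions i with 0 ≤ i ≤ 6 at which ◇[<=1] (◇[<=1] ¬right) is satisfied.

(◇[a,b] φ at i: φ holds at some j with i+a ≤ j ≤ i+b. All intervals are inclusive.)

7

Evaluate at each i in [0,6]:
  i=0: ✓ (witness j=0)
  i=1: ✓ (witness j=1)
  i=2: ✓ (witness j=2)
  i=3: ✓ (witness j=3)
  i=4: ✓ (witness j=4)
  i=5: ✓ (witness j=5)
  i=6: ✓ (witness j=6)
Positions where it holds: {0, 1, 2, 3, 4, 5, 6} → 7.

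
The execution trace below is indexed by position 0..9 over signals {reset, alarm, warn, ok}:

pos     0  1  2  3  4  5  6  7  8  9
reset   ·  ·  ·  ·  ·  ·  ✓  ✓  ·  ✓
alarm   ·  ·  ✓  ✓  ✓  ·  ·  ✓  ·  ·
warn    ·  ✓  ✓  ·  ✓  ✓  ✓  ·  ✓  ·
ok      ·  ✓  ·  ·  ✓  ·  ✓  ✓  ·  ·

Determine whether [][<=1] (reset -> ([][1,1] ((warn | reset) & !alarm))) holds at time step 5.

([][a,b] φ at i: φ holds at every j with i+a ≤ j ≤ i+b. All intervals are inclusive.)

No

Check (reset -> ([][1,1] ((warn | reset) & !alarm))) at every j in [5,6]:
  j=5: antecedent false → ✓
  j=6: antecedent true; consequent fails at 7 → ✗
Fails at j=6 → formula fails.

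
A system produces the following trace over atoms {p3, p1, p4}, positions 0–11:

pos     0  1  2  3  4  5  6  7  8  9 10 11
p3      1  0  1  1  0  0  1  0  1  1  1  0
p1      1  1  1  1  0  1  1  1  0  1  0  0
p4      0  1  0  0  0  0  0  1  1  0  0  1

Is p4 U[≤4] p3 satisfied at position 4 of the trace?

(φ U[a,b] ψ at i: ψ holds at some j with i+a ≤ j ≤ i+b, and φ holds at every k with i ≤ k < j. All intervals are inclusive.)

Does not hold

Need some j in [4,8] with p3, and p4 at every k in [4,j-1].
  j=4: p3 false.
  j=5: p3 false.
  j=6: p3 holds, but p4 fails at k=4 → not this j.
  j=7: p3 false.
  j=8: p3 holds, but p4 fails at k=4 → not this j.
No j in the window works → until fails.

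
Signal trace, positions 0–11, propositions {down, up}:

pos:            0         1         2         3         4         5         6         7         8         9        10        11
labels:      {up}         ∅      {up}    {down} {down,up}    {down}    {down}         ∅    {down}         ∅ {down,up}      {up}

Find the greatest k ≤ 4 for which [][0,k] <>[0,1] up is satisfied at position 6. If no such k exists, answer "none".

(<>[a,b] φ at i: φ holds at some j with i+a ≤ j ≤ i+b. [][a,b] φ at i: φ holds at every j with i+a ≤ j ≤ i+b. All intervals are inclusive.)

<>[0,1] up must hold from j=6 onward; find where it first fails.
  j=6: fails → no k works.

none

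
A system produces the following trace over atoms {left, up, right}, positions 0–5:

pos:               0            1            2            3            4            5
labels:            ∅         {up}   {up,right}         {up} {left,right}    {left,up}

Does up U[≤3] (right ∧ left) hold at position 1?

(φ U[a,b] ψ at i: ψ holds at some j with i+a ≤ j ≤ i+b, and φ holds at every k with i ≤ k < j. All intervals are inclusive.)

Need some j in [1,4] with (right ∧ left), and up at every k in [1,j-1].
  j=1: (right ∧ left) false.
  j=2: (right ∧ left) false.
  j=3: (right ∧ left) false.
  j=4: (right ∧ left) holds; up holds at every k in [1,3] → satisfied.

True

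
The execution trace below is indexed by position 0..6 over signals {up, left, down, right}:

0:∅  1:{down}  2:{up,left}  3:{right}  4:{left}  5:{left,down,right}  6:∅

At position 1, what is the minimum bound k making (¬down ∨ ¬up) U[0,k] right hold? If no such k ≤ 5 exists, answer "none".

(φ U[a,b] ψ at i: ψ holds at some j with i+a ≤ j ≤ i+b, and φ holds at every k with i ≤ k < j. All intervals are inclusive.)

Need earliest j ≥ 1 with right, and (¬down ∨ ¬up) at every k in [1,j-1].
  j=1: rhs fails.
  j=2: rhs fails.
  j=3: rhs holds; lhs holds on [1,2]. k = 2.

2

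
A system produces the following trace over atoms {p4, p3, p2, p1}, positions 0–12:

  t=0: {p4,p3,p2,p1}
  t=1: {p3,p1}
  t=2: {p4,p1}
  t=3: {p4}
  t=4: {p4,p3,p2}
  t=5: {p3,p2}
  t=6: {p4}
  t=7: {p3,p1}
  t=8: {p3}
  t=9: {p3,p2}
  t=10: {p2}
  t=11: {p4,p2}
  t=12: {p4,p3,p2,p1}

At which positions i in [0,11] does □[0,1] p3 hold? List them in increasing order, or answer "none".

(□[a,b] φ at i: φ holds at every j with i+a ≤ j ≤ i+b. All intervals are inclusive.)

0, 4, 7, 8

Evaluate at each i in [0,11]:
  i=0: ✓ (all of [0,1])
  i=1: ✗ (fails at j=2)
  i=2: ✗ (fails at j=2)
  i=3: ✗ (fails at j=3)
  i=4: ✓ (all of [4,5])
  i=5: ✗ (fails at j=6)
  i=6: ✗ (fails at j=6)
  i=7: ✓ (all of [7,8])
  i=8: ✓ (all of [8,9])
  i=9: ✗ (fails at j=10)
  i=10: ✗ (fails at j=10)
  i=11: ✗ (fails at j=11)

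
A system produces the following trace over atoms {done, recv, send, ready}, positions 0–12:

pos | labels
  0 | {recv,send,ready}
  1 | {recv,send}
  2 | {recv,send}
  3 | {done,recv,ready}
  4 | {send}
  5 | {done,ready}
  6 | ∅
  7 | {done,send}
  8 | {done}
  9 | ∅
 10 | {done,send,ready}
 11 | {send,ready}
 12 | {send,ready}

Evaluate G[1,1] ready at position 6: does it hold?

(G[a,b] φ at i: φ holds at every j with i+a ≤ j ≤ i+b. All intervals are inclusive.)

Check ready at every j in [7,7]:
  j=7: false
Fails at j=7 → formula fails.

Does not hold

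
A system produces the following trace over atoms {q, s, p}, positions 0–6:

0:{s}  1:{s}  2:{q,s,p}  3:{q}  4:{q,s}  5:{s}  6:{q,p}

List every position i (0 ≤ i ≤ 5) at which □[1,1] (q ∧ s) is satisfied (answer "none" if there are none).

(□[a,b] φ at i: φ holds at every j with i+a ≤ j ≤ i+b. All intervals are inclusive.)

Evaluate at each i in [0,5]:
  i=0: ✗ (fails at j=1)
  i=1: ✓ (all of [2,2])
  i=2: ✗ (fails at j=3)
  i=3: ✓ (all of [4,4])
  i=4: ✗ (fails at j=5)
  i=5: ✗ (fails at j=6)

1, 3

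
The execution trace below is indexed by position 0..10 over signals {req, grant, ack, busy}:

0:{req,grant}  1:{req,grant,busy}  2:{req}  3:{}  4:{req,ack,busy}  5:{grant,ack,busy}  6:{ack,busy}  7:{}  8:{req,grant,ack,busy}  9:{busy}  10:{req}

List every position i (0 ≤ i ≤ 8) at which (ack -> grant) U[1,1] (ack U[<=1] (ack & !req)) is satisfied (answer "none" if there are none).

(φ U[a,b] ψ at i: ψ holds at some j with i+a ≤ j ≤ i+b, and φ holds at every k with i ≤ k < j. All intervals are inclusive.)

3, 5

Evaluate at each i in [0,8]:
  i=0: ✗ (no rhs in [1,1])
  i=1: ✗ (no rhs in [2,2])
  i=2: ✗ (no rhs in [3,3])
  i=3: ✓ (rhs at j=4; lhs holds on [3,3])
  i=4: ✗ (lhs fails at k=4 before rhs at j=5)
  i=5: ✓ (rhs at j=6; lhs holds on [5,5])
  i=6: ✗ (no rhs in [7,7])
  i=7: ✗ (no rhs in [8,8])
  i=8: ✗ (no rhs in [9,9])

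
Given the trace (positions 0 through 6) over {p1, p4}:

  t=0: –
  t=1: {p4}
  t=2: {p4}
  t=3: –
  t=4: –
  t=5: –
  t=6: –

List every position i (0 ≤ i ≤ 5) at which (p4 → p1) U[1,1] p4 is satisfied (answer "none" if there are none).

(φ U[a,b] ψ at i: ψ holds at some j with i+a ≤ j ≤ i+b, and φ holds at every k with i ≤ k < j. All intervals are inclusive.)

Evaluate at each i in [0,5]:
  i=0: ✓ (rhs at j=1; lhs holds on [0,0])
  i=1: ✗ (lhs fails at k=1 before rhs at j=2)
  i=2: ✗ (no rhs in [3,3])
  i=3: ✗ (no rhs in [4,4])
  i=4: ✗ (no rhs in [5,5])
  i=5: ✗ (no rhs in [6,6])

0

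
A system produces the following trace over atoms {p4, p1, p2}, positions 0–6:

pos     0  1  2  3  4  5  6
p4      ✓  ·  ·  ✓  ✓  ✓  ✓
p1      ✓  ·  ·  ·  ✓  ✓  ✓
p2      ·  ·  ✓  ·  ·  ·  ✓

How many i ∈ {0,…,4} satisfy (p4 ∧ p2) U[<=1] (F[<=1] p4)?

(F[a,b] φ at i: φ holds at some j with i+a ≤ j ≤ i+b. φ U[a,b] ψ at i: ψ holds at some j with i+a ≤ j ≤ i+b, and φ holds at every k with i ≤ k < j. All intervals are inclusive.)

Evaluate at each i in [0,4]:
  i=0: ✓ (rhs at j=0)
  i=1: ✗ (lhs fails at k=1 before rhs at j=2)
  i=2: ✓ (rhs at j=2)
  i=3: ✓ (rhs at j=3)
  i=4: ✓ (rhs at j=4)
Positions where it holds: {0, 2, 3, 4} → 4.

4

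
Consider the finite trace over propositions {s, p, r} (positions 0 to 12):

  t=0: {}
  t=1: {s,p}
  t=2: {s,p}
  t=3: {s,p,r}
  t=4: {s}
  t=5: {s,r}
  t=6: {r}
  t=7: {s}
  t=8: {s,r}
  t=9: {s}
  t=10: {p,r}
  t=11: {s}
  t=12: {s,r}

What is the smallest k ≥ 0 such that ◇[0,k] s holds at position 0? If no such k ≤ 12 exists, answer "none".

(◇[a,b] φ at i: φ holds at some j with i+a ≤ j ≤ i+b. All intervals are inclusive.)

Scan j = 0,1,… for s:
  j=0: fails
  j=1: holds
First hit at j=1, so smallest k = 1-0 = 1.

1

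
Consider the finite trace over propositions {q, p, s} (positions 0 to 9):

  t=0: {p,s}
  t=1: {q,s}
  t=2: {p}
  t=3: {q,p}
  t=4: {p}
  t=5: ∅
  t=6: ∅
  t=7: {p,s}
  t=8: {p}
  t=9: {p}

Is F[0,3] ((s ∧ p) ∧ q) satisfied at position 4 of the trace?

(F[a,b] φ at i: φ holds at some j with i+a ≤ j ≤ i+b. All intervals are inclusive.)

Does not hold

Check ((s ∧ p) ∧ q) at each j in [4,7]:
  j=4: false
  j=5: false
  j=6: false
  j=7: false
No position in the window satisfies it → formula fails.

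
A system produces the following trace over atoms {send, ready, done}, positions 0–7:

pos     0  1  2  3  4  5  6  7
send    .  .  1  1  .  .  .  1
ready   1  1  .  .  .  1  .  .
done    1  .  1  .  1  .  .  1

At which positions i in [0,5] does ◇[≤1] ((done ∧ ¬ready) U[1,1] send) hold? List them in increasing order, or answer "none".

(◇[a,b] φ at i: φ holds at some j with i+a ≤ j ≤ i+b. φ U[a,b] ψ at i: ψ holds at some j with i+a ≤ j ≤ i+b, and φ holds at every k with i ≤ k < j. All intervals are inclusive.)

1, 2

Evaluate at each i in [0,5]:
  i=0: ✗ (none in [0,1])
  i=1: ✓ (witness j=2)
  i=2: ✓ (witness j=2)
  i=3: ✗ (none in [3,4])
  i=4: ✗ (none in [4,5])
  i=5: ✗ (none in [5,6])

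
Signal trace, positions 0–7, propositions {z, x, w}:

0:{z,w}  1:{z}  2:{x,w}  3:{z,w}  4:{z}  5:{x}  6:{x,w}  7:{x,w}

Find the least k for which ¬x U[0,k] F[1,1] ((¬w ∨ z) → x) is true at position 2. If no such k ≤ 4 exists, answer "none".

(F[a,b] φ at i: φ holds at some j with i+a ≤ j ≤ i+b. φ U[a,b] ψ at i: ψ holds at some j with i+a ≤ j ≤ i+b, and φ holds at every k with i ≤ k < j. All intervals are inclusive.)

none

Need earliest j ≥ 2 with F[1,1] ((¬w ∨ z) → x), and ¬x at every k in [2,j-1].
  j=2: rhs fails.
  j=3: rhs fails.
  j=4: rhs holds but lhs fails at k=2.
  j=5: rhs holds but lhs fails at k=2.
  j=6: rhs holds but lhs fails at k=2.
No witness within the range → none.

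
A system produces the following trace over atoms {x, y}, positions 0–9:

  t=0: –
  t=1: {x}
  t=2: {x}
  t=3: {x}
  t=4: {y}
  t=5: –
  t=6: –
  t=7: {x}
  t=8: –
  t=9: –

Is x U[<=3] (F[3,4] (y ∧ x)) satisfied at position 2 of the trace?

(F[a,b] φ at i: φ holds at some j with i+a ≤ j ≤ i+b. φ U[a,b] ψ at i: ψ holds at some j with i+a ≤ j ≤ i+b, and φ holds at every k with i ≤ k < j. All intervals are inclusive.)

False

Need some j in [2,5] with F[3,4] (y ∧ x), and x at every k in [2,j-1].
  j=2: F[3,4] (y ∧ x) — fails (none in [5,6]).
  j=3: F[3,4] (y ∧ x) — fails (none in [6,7]).
  j=4: F[3,4] (y ∧ x) — fails (none in [7,8]).
  j=5: F[3,4] (y ∧ x) — fails (none in [8,9]).
No j in the window works → until fails.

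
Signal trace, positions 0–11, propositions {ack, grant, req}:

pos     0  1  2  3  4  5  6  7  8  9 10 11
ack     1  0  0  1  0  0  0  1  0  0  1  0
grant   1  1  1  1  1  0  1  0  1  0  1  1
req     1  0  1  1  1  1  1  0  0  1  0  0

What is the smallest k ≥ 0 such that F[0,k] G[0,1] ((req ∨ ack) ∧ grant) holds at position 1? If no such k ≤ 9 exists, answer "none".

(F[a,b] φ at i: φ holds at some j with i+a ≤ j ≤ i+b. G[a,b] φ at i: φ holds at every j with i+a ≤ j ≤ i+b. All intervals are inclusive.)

Scan j = 1,2,… for G[0,1] ((req ∨ ack) ∧ grant):
  j=1: fails
  j=2: holds
First hit at j=2, so smallest k = 2-1 = 1.

1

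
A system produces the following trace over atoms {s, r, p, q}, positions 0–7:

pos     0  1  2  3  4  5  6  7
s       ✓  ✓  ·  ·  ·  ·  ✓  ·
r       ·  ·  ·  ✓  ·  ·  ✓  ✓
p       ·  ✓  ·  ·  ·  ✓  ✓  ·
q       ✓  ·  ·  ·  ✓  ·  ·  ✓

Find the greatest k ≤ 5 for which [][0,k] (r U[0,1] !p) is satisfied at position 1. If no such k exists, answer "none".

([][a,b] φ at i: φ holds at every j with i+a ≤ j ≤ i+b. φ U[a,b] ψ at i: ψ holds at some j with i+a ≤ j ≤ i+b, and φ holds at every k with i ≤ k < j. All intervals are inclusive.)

(r U[0,1] !p) must hold from j=1 onward; find where it first fails.
  j=1: fails → no k works.

none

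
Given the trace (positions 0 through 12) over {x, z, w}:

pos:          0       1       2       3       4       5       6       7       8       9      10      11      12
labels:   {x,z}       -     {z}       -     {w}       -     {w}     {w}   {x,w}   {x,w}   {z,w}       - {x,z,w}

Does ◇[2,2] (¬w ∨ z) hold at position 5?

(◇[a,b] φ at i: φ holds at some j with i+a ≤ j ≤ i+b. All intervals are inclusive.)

No

Check (¬w ∨ z) at each j in [7,7]:
  j=7: false
No position in the window satisfies it → formula fails.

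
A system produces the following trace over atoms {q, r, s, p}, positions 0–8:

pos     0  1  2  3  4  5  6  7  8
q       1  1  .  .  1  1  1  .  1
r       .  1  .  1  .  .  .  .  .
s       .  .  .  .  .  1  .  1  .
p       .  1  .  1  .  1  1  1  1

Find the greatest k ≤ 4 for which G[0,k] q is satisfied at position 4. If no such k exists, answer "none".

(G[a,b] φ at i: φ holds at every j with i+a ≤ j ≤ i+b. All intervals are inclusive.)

q must hold from j=4 onward; find where it first fails.
  j=4: holds
  j=5: holds
  j=6: holds
  j=7: fails
Holds on [4,6], so largest k = 2.

2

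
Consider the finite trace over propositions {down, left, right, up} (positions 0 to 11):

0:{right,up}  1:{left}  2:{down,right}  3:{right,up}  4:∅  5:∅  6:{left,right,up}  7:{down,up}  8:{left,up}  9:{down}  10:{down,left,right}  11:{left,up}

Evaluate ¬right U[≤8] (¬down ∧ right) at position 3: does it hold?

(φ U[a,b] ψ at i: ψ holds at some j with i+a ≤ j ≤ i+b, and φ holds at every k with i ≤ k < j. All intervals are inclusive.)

Yes

Need some j in [3,11] with (¬down ∧ right), and ¬right at every k in [3,j-1].
  j=3: (¬down ∧ right) holds; no prefix to check → satisfied.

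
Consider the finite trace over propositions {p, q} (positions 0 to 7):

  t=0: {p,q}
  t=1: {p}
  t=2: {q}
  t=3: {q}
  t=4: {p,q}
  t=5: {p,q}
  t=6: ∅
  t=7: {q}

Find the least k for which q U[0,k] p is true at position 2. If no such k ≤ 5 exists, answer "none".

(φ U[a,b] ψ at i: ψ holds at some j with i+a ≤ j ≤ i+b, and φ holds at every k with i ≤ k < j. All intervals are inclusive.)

2

Need earliest j ≥ 2 with p, and q at every k in [2,j-1].
  j=2: rhs fails.
  j=3: rhs fails.
  j=4: rhs holds; lhs holds on [2,3]. k = 2.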